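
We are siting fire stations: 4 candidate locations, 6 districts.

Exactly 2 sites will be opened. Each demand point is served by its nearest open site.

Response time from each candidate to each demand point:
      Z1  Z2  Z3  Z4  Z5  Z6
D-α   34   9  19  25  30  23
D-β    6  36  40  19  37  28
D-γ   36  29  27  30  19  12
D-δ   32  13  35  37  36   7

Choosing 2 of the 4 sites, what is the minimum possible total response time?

106

Open {D-α, D-β}.
  Z1→D-β 6, Z2→D-α 9, Z3→D-α 19, Z4→D-β 19, Z5→D-α 30, Z6→D-α 23  ⇒ total 106.
Compare {D-β, D-γ}: total 112.
Compare {D-β, D-δ}: total 116.
No size-2 selection does better; minimum is 106.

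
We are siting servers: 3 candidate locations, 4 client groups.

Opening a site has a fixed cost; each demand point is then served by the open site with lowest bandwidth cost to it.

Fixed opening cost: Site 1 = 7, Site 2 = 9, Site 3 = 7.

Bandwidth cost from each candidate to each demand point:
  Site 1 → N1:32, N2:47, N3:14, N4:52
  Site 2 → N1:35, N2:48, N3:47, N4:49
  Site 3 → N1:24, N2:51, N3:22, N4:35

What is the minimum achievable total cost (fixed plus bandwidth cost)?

134

Open {Site 1, Site 3}: assign each demand point to its cheapest open site.
  N1→Site 3 24, N2→Site 1 47, N3→Site 1 14, N4→Site 3 35
  bandwidth cost 120, fixed 14 → total 134.
Compare {Site 3}: bandwidth cost 132 + fixed 7 = 139.
Compare {Site 1, Site 2, Site 3}: bandwidth cost 120 + fixed 23 = 143.
Compare {Site 2, Site 3}: bandwidth cost 129 + fixed 16 = 145.
All other subsets cost ≥ 139. Minimum total cost: 134.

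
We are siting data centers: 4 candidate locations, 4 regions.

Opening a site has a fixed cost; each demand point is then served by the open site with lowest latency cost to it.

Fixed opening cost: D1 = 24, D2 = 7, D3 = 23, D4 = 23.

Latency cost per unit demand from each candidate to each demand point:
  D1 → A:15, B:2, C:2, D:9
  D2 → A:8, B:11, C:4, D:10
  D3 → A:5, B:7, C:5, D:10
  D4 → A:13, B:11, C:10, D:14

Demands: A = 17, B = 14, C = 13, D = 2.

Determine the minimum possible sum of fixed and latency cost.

Open {D1, D3}: assign each demand point to its cheapest open site.
  A→D3 17×5=85, B→D1 14×2=28, C→D1 13×2=26, D→D1 2×9=18
  latency cost 157, fixed 47 → total 204.
Compare {D1, D2, D3}: latency cost 157 + fixed 54 = 211.
Compare {D1, D3, D4}: latency cost 157 + fixed 70 = 227.
Compare {D1, D2, D3, D4}: latency cost 157 + fixed 77 = 234.
All other subsets cost ≥ 211. Minimum total cost: 204.

204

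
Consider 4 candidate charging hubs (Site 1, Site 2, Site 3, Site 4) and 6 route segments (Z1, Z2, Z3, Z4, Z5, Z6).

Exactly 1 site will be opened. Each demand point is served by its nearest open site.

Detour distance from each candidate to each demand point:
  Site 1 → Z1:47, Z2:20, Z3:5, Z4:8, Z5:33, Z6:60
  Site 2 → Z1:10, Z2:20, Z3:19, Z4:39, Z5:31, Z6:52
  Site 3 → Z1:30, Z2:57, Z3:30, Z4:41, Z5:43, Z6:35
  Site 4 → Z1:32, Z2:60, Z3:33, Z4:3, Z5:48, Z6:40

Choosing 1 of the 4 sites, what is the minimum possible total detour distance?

Open {Site 2}.
  Z1→Site 2 10, Z2→Site 2 20, Z3→Site 2 19, Z4→Site 2 39, Z5→Site 2 31, Z6→Site 2 52  ⇒ total 171.
Compare {Site 1}: total 173.
Compare {Site 4}: total 216.
No size-1 selection does better; minimum is 171.

171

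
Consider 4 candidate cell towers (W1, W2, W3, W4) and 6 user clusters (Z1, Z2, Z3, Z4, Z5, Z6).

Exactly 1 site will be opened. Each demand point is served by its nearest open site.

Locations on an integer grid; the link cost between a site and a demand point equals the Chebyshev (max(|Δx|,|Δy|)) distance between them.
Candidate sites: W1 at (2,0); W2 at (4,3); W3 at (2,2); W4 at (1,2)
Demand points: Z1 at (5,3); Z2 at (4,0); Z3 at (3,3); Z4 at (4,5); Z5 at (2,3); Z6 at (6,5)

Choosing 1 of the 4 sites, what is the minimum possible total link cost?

Open {W2}.
  Z1→W2 1, Z2→W2 3, Z3→W2 1, Z4→W2 2, Z5→W2 2, Z6→W2 2  ⇒ total 11.
Compare {W3}: total 14.
Compare {W4}: total 18.
No size-1 selection does better; minimum is 11.

11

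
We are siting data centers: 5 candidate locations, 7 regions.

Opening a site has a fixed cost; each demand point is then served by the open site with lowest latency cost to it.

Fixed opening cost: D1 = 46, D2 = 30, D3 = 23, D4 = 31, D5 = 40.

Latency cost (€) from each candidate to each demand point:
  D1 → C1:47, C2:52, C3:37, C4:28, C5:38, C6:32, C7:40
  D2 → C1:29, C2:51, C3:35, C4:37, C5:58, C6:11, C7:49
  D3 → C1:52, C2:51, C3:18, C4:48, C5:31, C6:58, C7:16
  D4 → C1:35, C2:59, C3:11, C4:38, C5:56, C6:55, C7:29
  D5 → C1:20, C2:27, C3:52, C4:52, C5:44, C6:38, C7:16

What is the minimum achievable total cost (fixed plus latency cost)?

246

Open {D2, D3}: assign each demand point to its cheapest open site.
  C1→D2 29, C2→D2 51, C3→D3 18, C4→D2 37, C5→D3 31, C6→D2 11, C7→D3 16
  latency cost 193, fixed 53 → total 246.
Compare {D2, D3, D5}: latency cost 160 + fixed 93 = 253.
Compare {D2, D5}: latency cost 190 + fixed 70 = 260.
Compare {D3, D5}: latency cost 198 + fixed 63 = 261.
All other subsets cost ≥ 253. Minimum total cost: 246.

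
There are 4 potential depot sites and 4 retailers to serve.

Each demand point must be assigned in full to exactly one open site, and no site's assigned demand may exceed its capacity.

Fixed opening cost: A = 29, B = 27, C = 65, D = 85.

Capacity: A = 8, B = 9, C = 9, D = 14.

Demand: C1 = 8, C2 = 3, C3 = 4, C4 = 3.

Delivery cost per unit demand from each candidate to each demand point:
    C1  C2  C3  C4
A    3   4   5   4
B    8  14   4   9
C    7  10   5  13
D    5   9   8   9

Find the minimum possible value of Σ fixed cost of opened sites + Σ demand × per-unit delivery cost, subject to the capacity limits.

210

Open {A, D}; cheapest assignment that respects the capacities:
  A (cap 8, load 6): C2, C4 — cost 3×4 + 3×4 = 24
  D (cap 14, load 12): C1, C3 — cost 8×5 + 4×8 = 72
  Shipping 96, fixed 114 → total 210.
  Any other capacity-feasible assignment to {A, D} ships for at least 96.
Compare {A, B, C}: its best feasible assignment gives total 217.
Compare {A, B, D}: its best feasible assignment gives total 221.
Every other set of open sites that can feasibly serve all demand totals ≥ 217 even under its best assignment. Minimum: 210.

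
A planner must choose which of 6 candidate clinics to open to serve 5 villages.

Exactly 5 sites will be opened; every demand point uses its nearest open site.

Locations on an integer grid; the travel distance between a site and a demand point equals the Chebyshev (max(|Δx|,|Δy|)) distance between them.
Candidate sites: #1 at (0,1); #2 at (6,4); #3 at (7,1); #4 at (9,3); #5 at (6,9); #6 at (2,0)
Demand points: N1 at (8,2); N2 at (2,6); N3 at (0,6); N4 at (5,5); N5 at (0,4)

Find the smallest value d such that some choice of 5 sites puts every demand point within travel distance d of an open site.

Open {#1, #2, #3, #4, #5}.
  Farthest demand point is N3 at travel distance 5 (to #1); all others are ≤ 5.
With {#1, #2, #3, #4, #6} the worst case is 5.
With {#1, #2, #3, #5, #6} the worst case is 5.
No size-5 selection achieves below 5.

5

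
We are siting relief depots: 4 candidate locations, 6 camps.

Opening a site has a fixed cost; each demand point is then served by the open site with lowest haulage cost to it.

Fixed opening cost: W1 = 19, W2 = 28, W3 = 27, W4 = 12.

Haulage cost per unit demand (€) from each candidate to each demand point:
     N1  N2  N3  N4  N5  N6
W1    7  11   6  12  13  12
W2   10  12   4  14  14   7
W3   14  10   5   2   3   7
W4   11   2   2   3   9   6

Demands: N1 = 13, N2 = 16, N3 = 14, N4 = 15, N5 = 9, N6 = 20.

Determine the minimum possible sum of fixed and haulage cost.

Open {W1, W3, W4}: assign each demand point to its cheapest open site.
  N1→W1 13×7=91, N2→W4 16×2=32, N3→W4 14×2=28, N4→W3 15×2=30, N5→W3 9×3=27, N6→W4 20×6=120
  haulage cost 328, fixed 58 → total 386.
Compare {W1, W2, W3, W4}: haulage cost 328 + fixed 86 = 414.
Compare {W3, W4}: haulage cost 380 + fixed 39 = 419.
Compare {W1, W4}: haulage cost 397 + fixed 31 = 428.
All other subsets cost ≥ 414. Minimum total cost: 386.

386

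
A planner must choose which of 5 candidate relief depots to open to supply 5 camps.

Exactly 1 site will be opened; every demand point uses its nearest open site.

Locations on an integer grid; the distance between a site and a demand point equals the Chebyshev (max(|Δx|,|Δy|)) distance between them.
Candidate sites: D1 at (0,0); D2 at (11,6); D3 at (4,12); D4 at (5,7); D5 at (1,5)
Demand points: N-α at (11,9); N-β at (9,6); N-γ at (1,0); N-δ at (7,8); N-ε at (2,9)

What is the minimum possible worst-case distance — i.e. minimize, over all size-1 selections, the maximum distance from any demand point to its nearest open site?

7

Open {D4}.
  Farthest demand point is N-γ at distance 7 (to D4); all others are ≤ 7.
With {D2} the worst case is 10.
With {D5} the worst case is 10.
No size-1 selection achieves below 7.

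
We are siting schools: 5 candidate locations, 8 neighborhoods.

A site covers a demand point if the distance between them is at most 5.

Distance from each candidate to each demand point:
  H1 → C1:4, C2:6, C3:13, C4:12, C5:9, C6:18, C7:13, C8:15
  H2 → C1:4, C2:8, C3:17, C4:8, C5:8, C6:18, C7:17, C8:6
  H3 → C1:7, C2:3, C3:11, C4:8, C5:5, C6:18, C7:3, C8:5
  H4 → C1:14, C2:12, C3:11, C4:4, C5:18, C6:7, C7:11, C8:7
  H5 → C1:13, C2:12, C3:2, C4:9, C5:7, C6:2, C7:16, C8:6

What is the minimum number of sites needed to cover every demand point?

Coverage sets (demand points within 5 of each site):
  H1: {C1}
  H2: {C1}
  H3: {C2, C5, C7, C8}
  H4: {C4}
  H5: {C3, C6}
No 3 sites suffice: every size-3 union leaves at least one demand point uncovered.
But {H1, H3, H4, H5} covers everything, so the minimum is 4.

4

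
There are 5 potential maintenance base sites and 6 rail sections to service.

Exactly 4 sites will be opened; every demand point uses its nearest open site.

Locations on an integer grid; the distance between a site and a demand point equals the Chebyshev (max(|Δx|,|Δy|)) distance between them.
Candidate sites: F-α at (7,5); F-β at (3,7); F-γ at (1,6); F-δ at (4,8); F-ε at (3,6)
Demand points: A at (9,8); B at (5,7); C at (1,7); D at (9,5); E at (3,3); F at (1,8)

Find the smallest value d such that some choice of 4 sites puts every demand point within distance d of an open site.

3

Open {F-α, F-β, F-γ, F-δ}.
  Farthest demand point is A at distance 3 (to F-α); all others are ≤ 3.
With {F-α, F-β, F-γ, F-ε} the worst case is 3.
With {F-α, F-β, F-δ, F-ε} the worst case is 3.
No size-4 selection achieves below 3.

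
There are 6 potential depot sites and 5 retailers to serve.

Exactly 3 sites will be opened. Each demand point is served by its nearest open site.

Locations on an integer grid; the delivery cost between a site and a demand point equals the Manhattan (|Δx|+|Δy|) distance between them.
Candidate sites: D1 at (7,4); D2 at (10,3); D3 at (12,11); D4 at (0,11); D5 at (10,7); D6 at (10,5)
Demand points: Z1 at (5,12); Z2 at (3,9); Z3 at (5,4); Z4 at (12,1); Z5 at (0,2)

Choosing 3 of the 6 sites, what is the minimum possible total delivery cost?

26

Open {D1, D2, D4}.
  Z1→D4 6, Z2→D4 5, Z3→D1 2, Z4→D2 4, Z5→D1 9  ⇒ total 26.
Compare {D1, D4, D6}: total 28.
Compare {D1, D3, D4}: total 30.
No size-3 selection does better; minimum is 26.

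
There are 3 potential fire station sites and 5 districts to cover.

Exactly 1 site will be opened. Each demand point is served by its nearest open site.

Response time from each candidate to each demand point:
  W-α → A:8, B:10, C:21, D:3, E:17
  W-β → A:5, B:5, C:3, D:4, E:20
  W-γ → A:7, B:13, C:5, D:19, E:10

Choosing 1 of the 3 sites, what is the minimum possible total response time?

Open {W-β}.
  A→W-β 5, B→W-β 5, C→W-β 3, D→W-β 4, E→W-β 20  ⇒ total 37.
Compare {W-γ}: total 54.
Compare {W-α}: total 59.

37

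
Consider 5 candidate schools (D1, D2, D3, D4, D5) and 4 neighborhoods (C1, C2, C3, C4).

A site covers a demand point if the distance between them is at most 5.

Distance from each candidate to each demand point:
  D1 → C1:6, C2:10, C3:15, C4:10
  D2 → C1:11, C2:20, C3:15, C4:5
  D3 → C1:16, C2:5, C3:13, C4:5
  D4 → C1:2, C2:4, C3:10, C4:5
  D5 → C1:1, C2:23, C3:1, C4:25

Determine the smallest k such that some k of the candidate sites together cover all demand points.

Coverage sets (demand points within 5 of each site):
  D1: {}
  D2: {C4}
  D3: {C2, C4}
  D4: {C1, C2, C4}
  D5: {C1, C3}
No single site covers all 4 demand points.
But {D3, D5} covers everything, so the minimum is 2.

2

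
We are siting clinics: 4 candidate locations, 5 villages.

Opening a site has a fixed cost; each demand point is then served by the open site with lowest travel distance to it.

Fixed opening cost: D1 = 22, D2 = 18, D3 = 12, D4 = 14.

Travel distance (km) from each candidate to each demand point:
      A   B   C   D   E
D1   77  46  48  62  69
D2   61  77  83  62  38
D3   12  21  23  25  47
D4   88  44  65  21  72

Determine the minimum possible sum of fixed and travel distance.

Open {D3}: assign each demand point to its cheapest open site.
  A→D3 12, B→D3 21, C→D3 23, D→D3 25, E→D3 47
  travel distance 128, fixed 12 → total 140.
Compare {D2, D3}: travel distance 119 + fixed 30 = 149.
Compare {D3, D4}: travel distance 124 + fixed 26 = 150.
Compare {D2, D3, D4}: travel distance 115 + fixed 44 = 159.
All other subsets cost ≥ 149. Minimum total cost: 140.

140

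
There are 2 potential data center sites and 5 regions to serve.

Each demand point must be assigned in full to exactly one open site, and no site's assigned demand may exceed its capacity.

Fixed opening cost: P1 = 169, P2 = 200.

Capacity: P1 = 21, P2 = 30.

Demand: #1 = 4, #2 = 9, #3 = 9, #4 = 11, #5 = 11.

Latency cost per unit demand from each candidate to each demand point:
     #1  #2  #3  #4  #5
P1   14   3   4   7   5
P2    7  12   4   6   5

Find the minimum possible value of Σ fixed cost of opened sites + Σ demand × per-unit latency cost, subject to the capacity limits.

581

Open {P1, P2}; cheapest assignment that respects the capacities:
  P1 (cap 21, load 20): #2, #5 — cost 9×3 + 11×5 = 82
  P2 (cap 30, load 24): #1, #3, #4 — cost 4×7 + 9×4 + 11×6 = 130
  Shipping 212, fixed 369 → total 581.
  Any other capacity-feasible assignment to {P1, P2} ships for at least 212.
Total demand is 44 and no other set of sites has combined capacity ≥ 44, so {P1, P2} is the only feasible choice of open sites. Minimum: 581.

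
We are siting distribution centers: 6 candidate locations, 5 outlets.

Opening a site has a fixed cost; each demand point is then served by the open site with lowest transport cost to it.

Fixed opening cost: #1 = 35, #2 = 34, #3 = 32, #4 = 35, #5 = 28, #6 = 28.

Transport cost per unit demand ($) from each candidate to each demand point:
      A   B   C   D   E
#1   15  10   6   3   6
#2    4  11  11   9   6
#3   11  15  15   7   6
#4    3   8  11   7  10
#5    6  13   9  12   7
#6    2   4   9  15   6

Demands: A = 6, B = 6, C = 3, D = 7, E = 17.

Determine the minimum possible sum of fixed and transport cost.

240

Open {#1, #6}: assign each demand point to its cheapest open site.
  A→#6 6×2=12, B→#6 6×4=24, C→#1 3×6=18, D→#1 7×3=21, E→#1 17×6=102
  transport cost 177, fixed 63 → total 240.
Compare {#1, #5, #6}: transport cost 177 + fixed 91 = 268.
Compare {#1, #3, #6}: transport cost 177 + fixed 95 = 272.
Compare {#3, #6}: transport cost 214 + fixed 60 = 274.
All other subsets cost ≥ 268. Minimum total cost: 240.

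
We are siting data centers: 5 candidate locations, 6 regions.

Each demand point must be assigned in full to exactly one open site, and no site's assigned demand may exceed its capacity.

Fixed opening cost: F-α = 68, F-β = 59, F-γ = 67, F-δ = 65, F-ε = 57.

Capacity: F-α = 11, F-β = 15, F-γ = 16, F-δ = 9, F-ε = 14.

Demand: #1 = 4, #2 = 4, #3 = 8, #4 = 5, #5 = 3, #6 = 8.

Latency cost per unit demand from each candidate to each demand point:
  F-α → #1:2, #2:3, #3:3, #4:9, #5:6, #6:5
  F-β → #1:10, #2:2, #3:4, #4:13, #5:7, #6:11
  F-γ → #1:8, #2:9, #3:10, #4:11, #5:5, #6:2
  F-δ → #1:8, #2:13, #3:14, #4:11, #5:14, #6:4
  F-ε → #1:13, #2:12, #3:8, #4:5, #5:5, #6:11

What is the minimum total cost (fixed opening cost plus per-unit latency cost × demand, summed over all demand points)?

311

Open {F-β, F-γ, F-ε}; cheapest assignment that respects the capacities:
  F-β (cap 15, load 12): #2, #3 — cost 4×2 + 8×4 = 40
  F-γ (cap 16, load 15): #1, #5, #6 — cost 4×8 + 3×5 + 8×2 = 63
  F-ε (cap 14, load 5): #4 — cost 5×5 = 25
  Shipping 128, fixed 183 → total 311.
  Any other capacity-feasible assignment to {F-β, F-γ, F-ε} ships for at least 128.
Compare {F-α, F-β, F-γ}: its best feasible assignment gives total 318.
Compare {F-α, F-γ, F-ε}: its best feasible assignment gives total 332.
Every other set of open sites that can feasibly serve all demand totals ≥ 318 even under its best assignment. Minimum: 311.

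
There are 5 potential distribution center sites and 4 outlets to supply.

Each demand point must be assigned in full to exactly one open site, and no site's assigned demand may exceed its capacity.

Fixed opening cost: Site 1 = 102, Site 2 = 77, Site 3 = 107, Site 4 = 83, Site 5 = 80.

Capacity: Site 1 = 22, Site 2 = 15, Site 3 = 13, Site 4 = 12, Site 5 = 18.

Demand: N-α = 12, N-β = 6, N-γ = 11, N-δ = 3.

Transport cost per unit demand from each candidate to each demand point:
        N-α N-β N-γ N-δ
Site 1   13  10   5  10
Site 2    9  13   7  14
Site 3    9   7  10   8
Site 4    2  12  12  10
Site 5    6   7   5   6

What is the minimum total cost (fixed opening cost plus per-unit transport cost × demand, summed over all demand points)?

354

Open {Site 1, Site 4}; cheapest assignment that respects the capacities:
  Site 1 (cap 22, load 20): N-β, N-γ, N-δ — cost 6×10 + 11×5 + 3×10 = 145
  Site 4 (cap 12, load 12): N-α — cost 12×2 = 24
  Shipping 169, fixed 185 → total 354.
  Any other capacity-feasible assignment to {Site 1, Site 4} ships for at least 169.
Compare {Site 1, Site 5}: its best feasible assignment gives total 381.
Compare {Site 2, Site 5}: its best feasible assignment gives total 390.
Every other set of open sites that can feasibly serve all demand totals ≥ 381 even under its best assignment. Minimum: 354.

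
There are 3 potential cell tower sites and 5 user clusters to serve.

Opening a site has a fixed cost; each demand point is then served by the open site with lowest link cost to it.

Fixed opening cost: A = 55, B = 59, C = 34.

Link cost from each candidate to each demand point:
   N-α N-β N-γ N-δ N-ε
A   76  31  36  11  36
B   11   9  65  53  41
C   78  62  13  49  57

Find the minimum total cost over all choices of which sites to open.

216

Open {B, C}: assign each demand point to its cheapest open site.
  N-α→B 11, N-β→B 9, N-γ→C 13, N-δ→C 49, N-ε→B 41
  link cost 123, fixed 93 → total 216.
Compare {A, B}: link cost 103 + fixed 114 = 217.
Compare {A, B, C}: link cost 80 + fixed 148 = 228.
Compare {B}: link cost 179 + fixed 59 = 238.
All other subsets cost ≥ 217. Minimum total cost: 216.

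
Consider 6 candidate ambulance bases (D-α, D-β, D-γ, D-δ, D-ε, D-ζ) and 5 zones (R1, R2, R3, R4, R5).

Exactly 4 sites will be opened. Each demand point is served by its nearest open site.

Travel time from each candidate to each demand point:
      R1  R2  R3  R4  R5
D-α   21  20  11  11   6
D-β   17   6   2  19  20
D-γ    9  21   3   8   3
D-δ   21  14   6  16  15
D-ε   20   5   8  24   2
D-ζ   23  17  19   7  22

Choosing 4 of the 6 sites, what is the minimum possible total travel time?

25

Open {D-β, D-γ, D-ε, D-ζ}.
  R1→D-γ 9, R2→D-ε 5, R3→D-β 2, R4→D-ζ 7, R5→D-ε 2  ⇒ total 25.
Compare {D-α, D-β, D-γ, D-ε}: total 26.
Compare {D-α, D-γ, D-ε, D-ζ}: total 26.
No size-4 selection does better; minimum is 25.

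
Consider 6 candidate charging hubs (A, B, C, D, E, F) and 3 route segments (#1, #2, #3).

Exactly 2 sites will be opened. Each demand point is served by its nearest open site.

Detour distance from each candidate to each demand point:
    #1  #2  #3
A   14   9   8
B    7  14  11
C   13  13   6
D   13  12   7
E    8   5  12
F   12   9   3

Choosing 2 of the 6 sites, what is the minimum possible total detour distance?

16

Open {E, F}.
  #1→E 8, #2→E 5, #3→F 3  ⇒ total 16.
Compare {B, F}: total 19.
Compare {C, E}: total 19.
No size-2 selection does better; minimum is 16.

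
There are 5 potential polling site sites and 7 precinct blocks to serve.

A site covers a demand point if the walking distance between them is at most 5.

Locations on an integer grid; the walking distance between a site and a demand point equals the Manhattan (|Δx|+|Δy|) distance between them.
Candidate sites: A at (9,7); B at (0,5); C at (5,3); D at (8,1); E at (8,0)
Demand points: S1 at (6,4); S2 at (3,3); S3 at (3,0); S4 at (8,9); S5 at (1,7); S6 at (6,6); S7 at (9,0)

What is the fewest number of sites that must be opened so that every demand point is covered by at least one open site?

4

Coverage sets (demand points within 5 of each site):
  A: {S4, S6}
  B: {S2, S5}
  C: {S1, S2, S3, S6}
  D: {S1, S7}
  E: {S3, S7}
No 3 sites suffice: every size-3 union leaves at least one demand point uncovered.
But {A, B, C, D} covers everything, so the minimum is 4.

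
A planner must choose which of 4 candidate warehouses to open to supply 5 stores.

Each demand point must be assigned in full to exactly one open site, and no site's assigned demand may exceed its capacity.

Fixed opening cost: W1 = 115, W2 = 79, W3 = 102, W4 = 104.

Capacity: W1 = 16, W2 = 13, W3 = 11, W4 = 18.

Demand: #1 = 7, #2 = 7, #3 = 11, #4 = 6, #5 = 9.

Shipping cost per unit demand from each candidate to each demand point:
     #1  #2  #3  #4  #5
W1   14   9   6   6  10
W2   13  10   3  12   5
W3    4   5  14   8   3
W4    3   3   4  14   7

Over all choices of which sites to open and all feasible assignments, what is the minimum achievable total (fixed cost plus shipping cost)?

Open {W1, W2, W4}; cheapest assignment that respects the capacities:
  W1 (cap 16, load 15): #4, #5 — cost 6×6 + 9×10 = 126
  W2 (cap 13, load 11): #3 — cost 11×3 = 33
  W4 (cap 18, load 14): #1, #2 — cost 7×3 + 7×3 = 42
  Shipping 201, fixed 298 → total 499.
  Any other capacity-feasible assignment to {W1, W2, W4} ships for at least 201.
Compare {W1, W3, W4}: its best feasible assignment gives total 512.
Compare {W2, W3, W4}: its best feasible assignment gives total 519.
Every other set of open sites that can feasibly serve all demand totals ≥ 512 even under its best assignment. Minimum: 499.

499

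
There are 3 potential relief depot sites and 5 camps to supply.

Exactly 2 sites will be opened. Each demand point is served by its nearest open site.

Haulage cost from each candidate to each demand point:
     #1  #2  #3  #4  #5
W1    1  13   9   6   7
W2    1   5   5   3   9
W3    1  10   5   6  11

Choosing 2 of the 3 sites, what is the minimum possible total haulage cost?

Open {W1, W2}.
  #1→W1 1, #2→W2 5, #3→W2 5, #4→W2 3, #5→W1 7  ⇒ total 21.
Compare {W2, W3}: total 23.
Compare {W1, W3}: total 29.

21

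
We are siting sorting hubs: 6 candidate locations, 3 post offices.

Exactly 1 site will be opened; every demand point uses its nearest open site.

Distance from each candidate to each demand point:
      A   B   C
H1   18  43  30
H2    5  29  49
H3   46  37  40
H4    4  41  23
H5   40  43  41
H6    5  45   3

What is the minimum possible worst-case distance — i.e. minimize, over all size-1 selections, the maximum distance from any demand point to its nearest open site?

Open {H4}.
  Farthest demand point is B at distance 41 (to H4); all others are ≤ 41.
With {H1} the worst case is 43.
With {H5} the worst case is 43.
No size-1 selection achieves below 41.

41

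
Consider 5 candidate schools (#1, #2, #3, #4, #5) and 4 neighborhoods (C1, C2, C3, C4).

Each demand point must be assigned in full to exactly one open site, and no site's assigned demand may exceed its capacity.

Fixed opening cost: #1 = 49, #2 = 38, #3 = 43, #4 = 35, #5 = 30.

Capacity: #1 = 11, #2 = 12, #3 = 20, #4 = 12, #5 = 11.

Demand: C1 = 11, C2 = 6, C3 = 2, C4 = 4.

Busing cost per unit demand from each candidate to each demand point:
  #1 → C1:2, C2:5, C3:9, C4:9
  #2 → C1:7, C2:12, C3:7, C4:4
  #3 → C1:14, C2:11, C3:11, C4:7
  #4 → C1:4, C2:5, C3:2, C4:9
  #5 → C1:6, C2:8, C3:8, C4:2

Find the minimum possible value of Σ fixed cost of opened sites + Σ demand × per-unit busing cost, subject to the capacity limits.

176

Open {#1, #4}; cheapest assignment that respects the capacities:
  #1 (cap 11, load 11): C1 — cost 11×2 = 22
  #4 (cap 12, load 12): C2, C3, C4 — cost 6×5 + 2×2 + 4×9 = 70
  Shipping 92, fixed 84 → total 176.
  Any other capacity-feasible assignment to {#1, #4} ships for at least 92.
Compare {#1, #4, #5}: its best feasible assignment gives total 178.
Compare {#1, #2, #4}: its best feasible assignment gives total 194.
Every other set of open sites that can feasibly serve all demand totals ≥ 178 even under its best assignment. Minimum: 176.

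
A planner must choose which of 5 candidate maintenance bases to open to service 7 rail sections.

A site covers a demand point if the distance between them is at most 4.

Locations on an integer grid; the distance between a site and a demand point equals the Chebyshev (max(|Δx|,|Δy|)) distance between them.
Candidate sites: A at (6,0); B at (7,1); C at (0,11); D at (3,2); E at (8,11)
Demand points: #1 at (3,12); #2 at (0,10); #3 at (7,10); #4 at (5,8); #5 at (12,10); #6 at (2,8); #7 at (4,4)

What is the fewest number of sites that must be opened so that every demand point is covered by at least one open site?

Coverage sets (demand points within 4 of each site):
  A: {#7}
  B: {#7}
  C: {#1, #2, #6}
  D: {#7}
  E: {#3, #4, #5}
No 2 sites suffice: every size-2 union leaves at least one demand point uncovered.
But {A, C, E} covers everything, so the minimum is 3.

3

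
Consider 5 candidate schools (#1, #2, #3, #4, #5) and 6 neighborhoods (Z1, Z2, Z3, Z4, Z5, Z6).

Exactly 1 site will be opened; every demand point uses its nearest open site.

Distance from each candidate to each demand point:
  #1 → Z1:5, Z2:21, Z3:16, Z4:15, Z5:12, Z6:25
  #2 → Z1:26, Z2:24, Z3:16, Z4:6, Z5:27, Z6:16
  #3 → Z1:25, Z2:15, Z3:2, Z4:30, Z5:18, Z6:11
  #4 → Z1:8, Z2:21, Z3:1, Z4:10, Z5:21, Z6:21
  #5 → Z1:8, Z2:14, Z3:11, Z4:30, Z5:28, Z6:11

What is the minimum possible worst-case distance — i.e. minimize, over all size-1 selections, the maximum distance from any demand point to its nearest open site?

Open {#4}.
  Farthest demand point is Z2 at distance 21 (to #4); all others are ≤ 21.
With {#1} the worst case is 25.
With {#2} the worst case is 27.
No size-1 selection achieves below 21.

21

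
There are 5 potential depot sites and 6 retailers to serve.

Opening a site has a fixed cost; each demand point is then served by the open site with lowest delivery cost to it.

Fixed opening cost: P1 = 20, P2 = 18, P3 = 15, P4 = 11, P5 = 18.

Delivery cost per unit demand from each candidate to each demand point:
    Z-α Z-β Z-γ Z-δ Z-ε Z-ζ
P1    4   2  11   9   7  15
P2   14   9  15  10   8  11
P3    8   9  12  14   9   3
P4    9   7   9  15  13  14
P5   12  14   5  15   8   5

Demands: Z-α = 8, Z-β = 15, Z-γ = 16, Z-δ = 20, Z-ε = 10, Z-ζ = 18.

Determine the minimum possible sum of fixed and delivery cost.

499

Open {P1, P3, P5}: assign each demand point to its cheapest open site.
  Z-α→P1 8×4=32, Z-β→P1 15×2=30, Z-γ→P5 16×5=80, Z-δ→P1 20×9=180, Z-ε→P1 10×7=70, Z-ζ→P3 18×3=54
  delivery cost 446, fixed 53 → total 499.
Compare {P1, P3, P4, P5}: delivery cost 446 + fixed 64 = 510.
Compare {P1, P2, P3, P5}: delivery cost 446 + fixed 71 = 517.
Compare {P1, P5}: delivery cost 482 + fixed 38 = 520.
All other subsets cost ≥ 510. Minimum total cost: 499.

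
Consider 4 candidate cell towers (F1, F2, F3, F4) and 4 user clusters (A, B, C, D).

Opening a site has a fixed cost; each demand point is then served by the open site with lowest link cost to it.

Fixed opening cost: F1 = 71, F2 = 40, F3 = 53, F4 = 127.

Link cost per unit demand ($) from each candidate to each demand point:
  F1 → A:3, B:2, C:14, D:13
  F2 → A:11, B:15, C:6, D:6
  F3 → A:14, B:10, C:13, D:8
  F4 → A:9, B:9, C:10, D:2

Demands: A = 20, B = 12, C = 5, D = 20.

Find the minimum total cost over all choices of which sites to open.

Open {F1, F2}: assign each demand point to its cheapest open site.
  A→F1 20×3=60, B→F1 12×2=24, C→F2 5×6=30, D→F2 20×6=120
  link cost 234, fixed 111 → total 345.
Compare {F1, F4}: link cost 174 + fixed 198 = 372.
Compare {F1, F2, F4}: link cost 154 + fixed 238 = 392.
Compare {F1, F2, F3}: link cost 234 + fixed 164 = 398.
All other subsets cost ≥ 372. Minimum total cost: 345.

345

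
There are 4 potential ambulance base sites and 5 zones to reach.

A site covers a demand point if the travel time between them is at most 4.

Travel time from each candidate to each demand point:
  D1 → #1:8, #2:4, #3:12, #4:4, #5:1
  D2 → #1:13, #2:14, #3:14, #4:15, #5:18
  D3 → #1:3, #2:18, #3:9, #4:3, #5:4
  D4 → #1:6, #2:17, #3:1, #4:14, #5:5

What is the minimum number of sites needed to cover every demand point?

3

Coverage sets (demand points within 4 of each site):
  D1: {#2, #4, #5}
  D2: {}
  D3: {#1, #4, #5}
  D4: {#3}
No 2 sites suffice: every size-2 union leaves at least one demand point uncovered.
But {D1, D3, D4} covers everything, so the minimum is 3.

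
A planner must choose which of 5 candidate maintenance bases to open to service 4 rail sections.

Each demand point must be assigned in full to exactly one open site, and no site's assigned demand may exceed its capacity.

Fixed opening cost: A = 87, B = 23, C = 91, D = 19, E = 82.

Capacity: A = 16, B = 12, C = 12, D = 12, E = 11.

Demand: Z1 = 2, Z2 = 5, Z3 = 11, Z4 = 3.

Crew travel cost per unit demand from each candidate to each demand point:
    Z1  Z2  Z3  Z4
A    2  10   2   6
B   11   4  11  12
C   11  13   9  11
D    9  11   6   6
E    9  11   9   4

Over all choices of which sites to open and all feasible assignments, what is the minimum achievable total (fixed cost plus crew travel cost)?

174

Open {A, B}; cheapest assignment that respects the capacities:
  A (cap 16, load 16): Z1, Z3, Z4 — cost 2×2 + 11×2 + 3×6 = 44
  B (cap 12, load 5): Z2 — cost 5×4 = 20
  Shipping 64, fixed 110 → total 174.
  Any other capacity-feasible assignment to {A, B} ships for at least 64.
Compare {B, D}: its best feasible assignment gives total 186.
Compare {A, B, D}: its best feasible assignment gives total 193.
Every other set of open sites that can feasibly serve all demand totals ≥ 186 even under its best assignment. Minimum: 174.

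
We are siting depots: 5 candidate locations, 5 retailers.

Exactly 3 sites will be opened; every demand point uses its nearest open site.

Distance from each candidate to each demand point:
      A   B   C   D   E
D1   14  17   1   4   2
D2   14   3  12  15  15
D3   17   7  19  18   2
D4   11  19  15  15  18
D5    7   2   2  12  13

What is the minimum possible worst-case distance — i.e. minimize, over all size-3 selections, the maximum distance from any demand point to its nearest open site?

Open {D1, D2, D5}.
  Farthest demand point is A at distance 7 (to D5); all others are ≤ 7.
With {D1, D3, D5} the worst case is 7.
With {D1, D4, D5} the worst case is 7.
No size-3 selection achieves below 7.

7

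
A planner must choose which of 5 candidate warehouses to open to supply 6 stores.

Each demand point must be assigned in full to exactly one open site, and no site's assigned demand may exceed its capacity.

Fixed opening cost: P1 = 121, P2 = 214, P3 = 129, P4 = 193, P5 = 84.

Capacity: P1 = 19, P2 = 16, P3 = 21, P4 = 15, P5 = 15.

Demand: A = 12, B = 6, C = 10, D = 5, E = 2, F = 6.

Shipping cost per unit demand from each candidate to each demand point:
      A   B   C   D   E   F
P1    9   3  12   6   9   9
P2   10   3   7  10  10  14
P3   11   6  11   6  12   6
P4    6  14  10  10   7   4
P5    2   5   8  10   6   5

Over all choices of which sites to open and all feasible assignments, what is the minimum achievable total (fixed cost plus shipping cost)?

564

Open {P1, P3, P5}; cheapest assignment that respects the capacities:
  P1 (cap 19, load 11): B, D — cost 6×3 + 5×6 = 48
  P3 (cap 21, load 16): C, F — cost 10×11 + 6×6 = 146
  P5 (cap 15, load 14): A, E — cost 12×2 + 2×6 = 36
  Shipping 230, fixed 334 → total 564.
  Any other capacity-feasible assignment to {P1, P3, P5} ships for at least 230.
Compare {P2, P3, P5}: its best feasible assignment gives total 617.
Compare {P1, P2, P5}: its best feasible assignment gives total 627.
Every other set of open sites that can feasibly serve all demand totals ≥ 617 even under its best assignment. Minimum: 564.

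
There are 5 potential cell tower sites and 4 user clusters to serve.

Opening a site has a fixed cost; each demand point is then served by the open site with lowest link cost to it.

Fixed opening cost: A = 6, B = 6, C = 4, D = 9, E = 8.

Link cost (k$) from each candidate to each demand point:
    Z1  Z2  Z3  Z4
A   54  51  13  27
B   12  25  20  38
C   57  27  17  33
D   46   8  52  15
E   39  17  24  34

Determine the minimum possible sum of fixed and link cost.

Open {A, B, D}: assign each demand point to its cheapest open site.
  Z1→B 12, Z2→D 8, Z3→A 13, Z4→D 15
  link cost 48, fixed 21 → total 69.
Compare {B, D}: link cost 55 + fixed 15 = 70.
Compare {B, C, D}: link cost 52 + fixed 19 = 71.
Compare {A, B, C, D}: link cost 48 + fixed 25 = 73.
All other subsets cost ≥ 70. Minimum total cost: 69.

69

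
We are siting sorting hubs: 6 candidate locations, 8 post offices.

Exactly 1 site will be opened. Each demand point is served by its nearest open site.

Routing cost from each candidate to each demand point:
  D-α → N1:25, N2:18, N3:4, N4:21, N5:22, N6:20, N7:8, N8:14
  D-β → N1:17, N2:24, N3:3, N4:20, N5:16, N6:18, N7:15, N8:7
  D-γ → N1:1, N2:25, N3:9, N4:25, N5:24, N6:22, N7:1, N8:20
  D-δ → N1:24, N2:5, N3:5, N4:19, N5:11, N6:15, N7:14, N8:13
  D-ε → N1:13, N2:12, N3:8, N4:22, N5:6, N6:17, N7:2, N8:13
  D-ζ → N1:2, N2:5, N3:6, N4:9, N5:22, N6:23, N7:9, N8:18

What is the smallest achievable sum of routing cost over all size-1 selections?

93

Open {D-ε}.
  N1→D-ε 13, N2→D-ε 12, N3→D-ε 8, N4→D-ε 22, N5→D-ε 6, N6→D-ε 17, N7→D-ε 2, N8→D-ε 13  ⇒ total 93.
Compare {D-ζ}: total 94.
Compare {D-δ}: total 106.
No size-1 selection does better; minimum is 93.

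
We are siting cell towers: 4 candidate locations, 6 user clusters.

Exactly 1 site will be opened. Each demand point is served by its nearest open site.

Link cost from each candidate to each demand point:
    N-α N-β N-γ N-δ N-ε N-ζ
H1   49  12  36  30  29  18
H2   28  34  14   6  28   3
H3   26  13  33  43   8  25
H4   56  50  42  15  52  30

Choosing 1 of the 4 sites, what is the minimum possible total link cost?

Open {H2}.
  N-α→H2 28, N-β→H2 34, N-γ→H2 14, N-δ→H2 6, N-ε→H2 28, N-ζ→H2 3  ⇒ total 113.
Compare {H3}: total 148.
Compare {H1}: total 174.
No size-1 selection does better; minimum is 113.

113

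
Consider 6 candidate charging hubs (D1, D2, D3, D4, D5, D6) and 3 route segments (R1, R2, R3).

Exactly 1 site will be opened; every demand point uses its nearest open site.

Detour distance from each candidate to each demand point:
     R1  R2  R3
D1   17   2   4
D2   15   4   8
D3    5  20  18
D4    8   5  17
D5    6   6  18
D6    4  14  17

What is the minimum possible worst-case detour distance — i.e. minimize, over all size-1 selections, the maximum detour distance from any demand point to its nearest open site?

15

Open {D2}.
  Farthest demand point is R1 at detour distance 15 (to D2); all others are ≤ 15.
With {D1} the worst case is 17.
With {D4} the worst case is 17.
No size-1 selection achieves below 15.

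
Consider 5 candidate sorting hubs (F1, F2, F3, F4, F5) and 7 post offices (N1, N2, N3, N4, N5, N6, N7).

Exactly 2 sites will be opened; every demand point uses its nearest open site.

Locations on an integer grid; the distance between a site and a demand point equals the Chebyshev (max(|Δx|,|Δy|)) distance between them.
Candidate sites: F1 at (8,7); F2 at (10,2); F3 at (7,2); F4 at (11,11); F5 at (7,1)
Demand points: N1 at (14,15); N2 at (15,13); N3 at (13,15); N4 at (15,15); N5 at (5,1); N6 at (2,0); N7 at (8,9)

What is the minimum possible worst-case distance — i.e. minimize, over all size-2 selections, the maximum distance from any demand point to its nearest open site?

5

Open {F3, F4}.
  Farthest demand point is N6 at distance 5 (to F3); all others are ≤ 5.
With {F4, F5} the worst case is 5.
With {F1, F4} the worst case is 7.
No size-2 selection achieves below 5.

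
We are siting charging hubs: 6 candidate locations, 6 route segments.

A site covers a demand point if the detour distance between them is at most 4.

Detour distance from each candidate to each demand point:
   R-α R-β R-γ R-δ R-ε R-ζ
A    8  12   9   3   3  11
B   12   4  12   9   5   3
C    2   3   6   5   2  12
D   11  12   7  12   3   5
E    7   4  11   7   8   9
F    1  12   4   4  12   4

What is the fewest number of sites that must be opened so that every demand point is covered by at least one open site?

Coverage sets (demand points within 4 of each site):
  A: {R-δ, R-ε}
  B: {R-β, R-ζ}
  C: {R-α, R-β, R-ε}
  D: {R-ε}
  E: {R-β}
  F: {R-α, R-γ, R-δ, R-ζ}
No single site covers all 6 demand points.
But {C, F} covers everything, so the minimum is 2.

2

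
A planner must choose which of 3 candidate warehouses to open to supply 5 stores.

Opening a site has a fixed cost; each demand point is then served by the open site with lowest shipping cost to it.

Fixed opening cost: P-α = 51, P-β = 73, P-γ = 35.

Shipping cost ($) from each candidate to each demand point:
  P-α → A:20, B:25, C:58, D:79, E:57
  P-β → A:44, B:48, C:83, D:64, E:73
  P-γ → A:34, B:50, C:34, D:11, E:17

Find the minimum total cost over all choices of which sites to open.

181

Open {P-γ}: assign each demand point to its cheapest open site.
  A→P-γ 34, B→P-γ 50, C→P-γ 34, D→P-γ 11, E→P-γ 17
  shipping cost 146, fixed 35 → total 181.
Compare {P-α, P-γ}: shipping cost 107 + fixed 86 = 193.
Compare {P-β, P-γ}: shipping cost 144 + fixed 108 = 252.
Compare {P-α, P-β, P-γ}: shipping cost 107 + fixed 159 = 266.
All other subsets cost ≥ 193. Minimum total cost: 181.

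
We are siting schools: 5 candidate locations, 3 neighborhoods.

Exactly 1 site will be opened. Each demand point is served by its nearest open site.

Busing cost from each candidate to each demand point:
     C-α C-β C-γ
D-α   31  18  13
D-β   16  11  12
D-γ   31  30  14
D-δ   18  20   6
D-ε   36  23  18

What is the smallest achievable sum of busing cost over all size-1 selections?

Open {D-β}.
  C-α→D-β 16, C-β→D-β 11, C-γ→D-β 12  ⇒ total 39.
Compare {D-δ}: total 44.
Compare {D-α}: total 62.
No size-1 selection does better; minimum is 39.

39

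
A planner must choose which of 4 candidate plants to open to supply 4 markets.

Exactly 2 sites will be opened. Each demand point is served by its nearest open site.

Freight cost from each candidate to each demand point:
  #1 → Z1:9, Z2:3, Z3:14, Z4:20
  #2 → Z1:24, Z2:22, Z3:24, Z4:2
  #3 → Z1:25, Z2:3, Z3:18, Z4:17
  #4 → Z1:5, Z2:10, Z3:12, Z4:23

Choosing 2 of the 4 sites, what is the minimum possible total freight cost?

Open {#1, #2}.
  Z1→#1 9, Z2→#1 3, Z3→#1 14, Z4→#2 2  ⇒ total 28.
Compare {#2, #4}: total 29.
Compare {#3, #4}: total 37.
No size-2 selection does better; minimum is 28.

28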